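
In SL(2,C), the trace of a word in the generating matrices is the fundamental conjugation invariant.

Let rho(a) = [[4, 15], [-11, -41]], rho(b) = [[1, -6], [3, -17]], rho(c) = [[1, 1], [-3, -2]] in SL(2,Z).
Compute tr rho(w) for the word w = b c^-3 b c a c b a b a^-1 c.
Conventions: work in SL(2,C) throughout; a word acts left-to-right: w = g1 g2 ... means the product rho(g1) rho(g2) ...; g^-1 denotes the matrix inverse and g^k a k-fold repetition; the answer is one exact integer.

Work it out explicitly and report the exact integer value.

1812909383

rho(b) = [[1, -6], [3, -17]]
... * rho(c^-1) = [[-2, -1], [3, 1]]  ->  [[-20, -7], [-57, -20]]
... * rho(c^-1) = [[-2, -1], [3, 1]]  ->  [[19, 13], [54, 37]]
... * rho(c^-1) = [[-2, -1], [3, 1]]  ->  [[1, -6], [3, -17]]
... * rho(b) = [[1, -6], [3, -17]]  ->  [[-17, 96], [-48, 271]]
... * rho(c) = [[1, 1], [-3, -2]]  ->  [[-305, -209], [-861, -590]]
... * rho(a) = [[4, 15], [-11, -41]]  ->  [[1079, 3994], [3046, 11275]]
... * rho(c) = [[1, 1], [-3, -2]]  ->  [[-10903, -6909], [-30779, -19504]]
... * rho(b) = [[1, -6], [3, -17]]  ->  [[-31630, 182871], [-89291, 516242]]
... * rho(a) = [[4, 15], [-11, -41]]  ->  [[-2138101, -7972161], [-6035826, -22505287]]
... * rho(b) = [[1, -6], [3, -17]]  ->  [[-26054584, 148355343], [-73551687, 418804835]]
... * rho(a^-1) = [[-41, -15], [11, 4]]  ->  [[2700146717, 984240132], [7622472352, 2778494645]]
... * rho(c) = [[1, 1], [-3, -2]]  ->  [[-252573679, 731666453], [-713011583, 2065483062]]
tr = -252573679 + 2065483062 = 1812909383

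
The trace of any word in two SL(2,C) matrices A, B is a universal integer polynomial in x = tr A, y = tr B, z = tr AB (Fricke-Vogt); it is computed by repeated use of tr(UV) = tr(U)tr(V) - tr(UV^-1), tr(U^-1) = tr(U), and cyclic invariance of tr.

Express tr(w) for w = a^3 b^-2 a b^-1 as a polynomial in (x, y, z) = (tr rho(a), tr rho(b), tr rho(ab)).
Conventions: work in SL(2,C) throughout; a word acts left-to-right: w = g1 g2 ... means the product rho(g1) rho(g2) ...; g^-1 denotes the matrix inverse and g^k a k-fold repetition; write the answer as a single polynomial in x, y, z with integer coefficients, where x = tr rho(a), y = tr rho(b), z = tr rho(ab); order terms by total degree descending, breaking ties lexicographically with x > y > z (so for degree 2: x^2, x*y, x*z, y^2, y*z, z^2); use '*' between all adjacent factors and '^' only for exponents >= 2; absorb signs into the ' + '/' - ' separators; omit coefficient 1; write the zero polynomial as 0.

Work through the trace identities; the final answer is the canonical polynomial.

trace(a^2) = trace(a) trace(a) - trace(1) = x^2 - 2
trace(a^3) = trace(a) trace(a^2) - trace(a) = x^3 - 3*x
use: trace(a^4) = trace(a) trace(a^3) - trace(a^2) = x^4 - 4*x^2 + 2
apply: trace(b a^2) = trace(a) trace(b a) - trace(b) = x*z - y
trace(a^2 b a) = trace(a) trace(b a^2) - trace(b a) = x^2*z - x*y - z
apply: trace(a^4 b) = trace(a) trace(a^2 b a) - trace(a^2 b) = x^3*z - x^2*y - 2*x*z + y
trace(a^4 b^-1) = trace(a^4) trace(b) - trace(a^4 b) = x^4*y - x^3*z - 3*x^2*y + 2*x*z + y
trace(a^3 b^-2 a) = trace(a^4 b^-1) trace(b) - trace(a^4) = x^4*y^2 - x^3*y*z - x^4 - 3*x^2*y^2 + 2*x*y*z + 4*x^2 + y^2 - 2
trace(b a b a) = trace(b a) trace(b a) - trace(1) = z^2 - 2
trace(b a b) = trace(b) trace(a b) - trace(a) = y*z - x
trace(b a b a^2) = trace(a) trace(b a b a) - trace(b a b) = x*z^2 - y*z - x
trace(a b a^3 b) = trace(a) trace(b a b a^2) - trace(b a b a) = x^2*z^2 - x*y*z - x^2 - z^2 + 2
apply: trace(b^-1 a b a^3) = trace(a b a^3) trace(b) - trace(a b a^3 b) = x^3*y*z - x^2*y^2 - x^2*z^2 - x*y*z + x^2 + y^2 + z^2 - 2
use: trace(a^3 b^-2 a b) = trace(b^-1 a b a^3) trace(b) - trace(b^-1 a b a^3 b) = x^3*y^2*z - x^2*y^3 - x^2*y*z^2 - x^3*z - x*y^2*z + 2*x^2*y + y^3 + y*z^2 + 2*x*z - 3*y
use: trace(a^3 b^-2 a b^-1) = trace(a^3 b^-2 a) trace(b) - trace(a^3 b^-2 a b) = x^4*y^3 - 2*x^3*y^2*z - x^4*y - 2*x^2*y^3 + x^2*y*z^2 + x^3*z + 3*x*y^2*z + 2*x^2*y - y*z^2 - 2*x*z + y

x^4*y^3 - 2*x^3*y^2*z - x^4*y - 2*x^2*y^3 + x^2*y*z^2 + x^3*z + 3*x*y^2*z + 2*x^2*y - y*z^2 - 2*x*z + y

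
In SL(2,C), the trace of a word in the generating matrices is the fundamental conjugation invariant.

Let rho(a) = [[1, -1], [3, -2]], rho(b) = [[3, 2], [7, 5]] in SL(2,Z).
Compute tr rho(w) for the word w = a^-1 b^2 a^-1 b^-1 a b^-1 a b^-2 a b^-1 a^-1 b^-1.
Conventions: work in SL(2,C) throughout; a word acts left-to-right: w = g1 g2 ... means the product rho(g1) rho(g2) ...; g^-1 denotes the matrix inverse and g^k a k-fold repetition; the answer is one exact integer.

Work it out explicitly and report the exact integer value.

-62

rho(a^-1) = [[-2, 1], [-3, 1]]
... * rho(b) = [[3, 2], [7, 5]]  ->  [[1, 1], [-2, -1]]
... * rho(b) = [[3, 2], [7, 5]]  ->  [[10, 7], [-13, -9]]
... * rho(a^-1) = [[-2, 1], [-3, 1]]  ->  [[-41, 17], [53, -22]]
... * rho(b^-1) = [[5, -2], [-7, 3]]  ->  [[-324, 133], [419, -172]]
... * rho(a) = [[1, -1], [3, -2]]  ->  [[75, 58], [-97, -75]]
... * rho(b^-1) = [[5, -2], [-7, 3]]  ->  [[-31, 24], [40, -31]]
... * rho(a) = [[1, -1], [3, -2]]  ->  [[41, -17], [-53, 22]]
... * rho(b^-1) = [[5, -2], [-7, 3]]  ->  [[324, -133], [-419, 172]]
... * rho(b^-1) = [[5, -2], [-7, 3]]  ->  [[2551, -1047], [-3299, 1354]]
... * rho(a) = [[1, -1], [3, -2]]  ->  [[-590, -457], [763, 591]]
... * rho(b^-1) = [[5, -2], [-7, 3]]  ->  [[249, -191], [-322, 247]]
... * rho(a^-1) = [[-2, 1], [-3, 1]]  ->  [[75, 58], [-97, -75]]
... * rho(b^-1) = [[5, -2], [-7, 3]]  ->  [[-31, 24], [40, -31]]
tr = -31 + -31 = -62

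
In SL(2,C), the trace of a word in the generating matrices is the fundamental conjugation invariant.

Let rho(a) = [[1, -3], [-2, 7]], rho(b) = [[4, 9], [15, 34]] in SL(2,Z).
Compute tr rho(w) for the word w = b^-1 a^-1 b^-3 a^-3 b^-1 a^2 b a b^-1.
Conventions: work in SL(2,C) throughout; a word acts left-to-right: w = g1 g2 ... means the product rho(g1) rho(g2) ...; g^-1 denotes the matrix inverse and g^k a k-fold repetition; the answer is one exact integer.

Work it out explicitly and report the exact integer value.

17962157101177871

rho(b^-1) = [[34, -9], [-15, 4]]
... * rho(a^-1) = [[7, 3], [2, 1]]  ->  [[220, 93], [-97, -41]]
... * rho(b^-1) = [[34, -9], [-15, 4]]  ->  [[6085, -1608], [-2683, 709]]
... * rho(b^-1) = [[34, -9], [-15, 4]]  ->  [[231010, -61197], [-101857, 26983]]
... * rho(b^-1) = [[34, -9], [-15, 4]]  ->  [[8772295, -2323878], [-3867883, 1024645]]
... * rho(a^-1) = [[7, 3], [2, 1]]  ->  [[56758309, 23993007], [-25025891, -10579004]]
... * rho(a^-1) = [[7, 3], [2, 1]]  ->  [[445294177, 194267934], [-196339245, -85656677]]
... * rho(a^-1) = [[7, 3], [2, 1]]  ->  [[3505595107, 1530150465], [-1545688069, -674674412]]
... * rho(b^-1) = [[34, -9], [-15, 4]]  ->  [[96237976663, -25429754103], [-42433278166, 11212494973]]
... * rho(a) = [[1, -3], [-2, 7]]  ->  [[147097484869, -466722208710], [-64858268112, 205787299309]]
... * rho(a) = [[1, -3], [-2, 7]]  ->  [[1080541902289, -3708347915577], [-476432866730, 1635085899499]]
... * rho(b) = [[4, 9], [15, 34]]  ->  [[-51303051124499, -116358952009017], [22620557025565, 51305024782396]]
... * rho(a) = [[1, -3], [-2, 7]]  ->  [[181414852893535, -660603510689622], [-79989492539227, 291273502400077]]
... * rho(b^-1) = [[34, -9], [-15, 4]]  ->  [[16077157658724520, -4275147718800303], [-7088745282334873, 1884999442453351]]
tr = 16077157658724520 + 1884999442453351 = 17962157101177871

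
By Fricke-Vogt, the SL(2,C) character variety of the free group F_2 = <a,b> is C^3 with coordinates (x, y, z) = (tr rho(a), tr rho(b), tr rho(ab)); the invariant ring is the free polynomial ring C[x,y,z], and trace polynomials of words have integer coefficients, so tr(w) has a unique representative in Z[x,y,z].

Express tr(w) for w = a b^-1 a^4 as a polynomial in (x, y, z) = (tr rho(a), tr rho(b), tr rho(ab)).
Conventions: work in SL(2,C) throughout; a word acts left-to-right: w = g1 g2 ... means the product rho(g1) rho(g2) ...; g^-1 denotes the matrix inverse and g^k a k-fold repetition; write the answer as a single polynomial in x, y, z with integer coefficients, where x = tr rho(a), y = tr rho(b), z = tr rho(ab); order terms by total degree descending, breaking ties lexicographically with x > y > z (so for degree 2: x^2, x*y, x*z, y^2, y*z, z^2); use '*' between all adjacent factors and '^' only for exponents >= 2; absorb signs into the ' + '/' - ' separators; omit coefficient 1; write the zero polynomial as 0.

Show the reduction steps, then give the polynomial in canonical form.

x^5*y - x^4*z - 4*x^3*y + 3*x^2*z + 3*x*y - z

trace(a^2) = trace(a)*trace(a) - trace(1) = x^2 - 2
next, trace(a^3) = trace(a)*trace(a^2) - trace(a) = x^3 - 3*x
next, trace(a^4) = trace(a)*trace(a^3) - trace(a^2) = x^4 - 4*x^2 + 2
and trace(a^5) = trace(a)*trace(a^4) - trace(a^3) = x^5 - 5*x^3 + 5*x
and trace(a b a) = trace(a)*trace(b a) - trace(b) = x*z - y
trace(b a^3) = trace(a)*trace(a b a) - trace(a b) = x^2*z - x*y - z
trace(a^3 b a) = trace(a)*trace(b a^3) - trace(b a^2) = x^3*z - x^2*y - 2*x*z + y
and trace(a^5 b) = trace(a)*trace(a^3 b a) - trace(a^3 b) = x^4*z - x^3*y - 3*x^2*z + 2*x*y + z
and trace(a b^-1 a^4) = trace(a^5)*trace(b) - trace(a^5 b) = x^5*y - x^4*z - 4*x^3*y + 3*x^2*z + 3*x*y - z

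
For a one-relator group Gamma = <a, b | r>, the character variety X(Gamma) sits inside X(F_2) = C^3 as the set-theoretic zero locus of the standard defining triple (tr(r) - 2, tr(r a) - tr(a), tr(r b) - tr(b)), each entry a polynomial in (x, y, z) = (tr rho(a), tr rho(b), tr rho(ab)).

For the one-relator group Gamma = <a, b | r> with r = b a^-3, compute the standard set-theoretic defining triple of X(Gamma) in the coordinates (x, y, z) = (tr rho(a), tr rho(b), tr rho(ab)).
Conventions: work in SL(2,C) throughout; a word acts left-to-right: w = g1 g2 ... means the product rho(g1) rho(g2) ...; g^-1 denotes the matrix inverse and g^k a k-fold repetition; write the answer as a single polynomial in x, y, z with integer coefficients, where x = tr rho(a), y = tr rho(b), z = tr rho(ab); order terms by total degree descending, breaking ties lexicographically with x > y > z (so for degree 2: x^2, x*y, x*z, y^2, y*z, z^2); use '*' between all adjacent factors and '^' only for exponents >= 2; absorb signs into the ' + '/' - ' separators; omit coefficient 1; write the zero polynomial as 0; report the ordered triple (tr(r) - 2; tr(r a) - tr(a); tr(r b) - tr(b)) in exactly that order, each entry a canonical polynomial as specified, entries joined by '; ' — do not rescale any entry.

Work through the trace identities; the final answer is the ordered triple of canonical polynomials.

tr(a^-1 b) = tr(b) * tr(a) - tr(b a) = x*y - z
so tr(b a^-2) = tr(a^-1 b) * tr(a) - tr(a^-1 b a) = x^2*y - x*z - y
so tr(b a^-3) = tr(b a^-2) * tr(a) - tr(b a^-1) = x^3*y - x^2*z - 2*x*y + z
so tr(b^2) = tr(b) * tr(b) - tr(1) = y^2 - 2
tr(b^2 a) = tr(b) * tr(a b) - tr(a) = y*z - x
so tr(a^-1 b^2) = tr(b^2) * tr(a) - tr(b^2 a) = x*y^2 - y*z - x
reduce: tr(a^-2 b^2) = tr(a^-1 b^2) * tr(a) - tr(a^-1 b^2 a) = x^2*y^2 - x*y*z - x^2 - y^2 + 2
so tr(b a^-3 b) = tr(a^-2 b^2) * tr(a) - tr(a^-2 b^2 a) = x^3*y^2 - x^2*y*z - x^3 - 2*x*y^2 + y*z + 3*x
assemble the triple (tr(r) - 2; tr(r a) - x; tr(r b) - y)

x^3*y - x^2*z - 2*x*y + z - 2; x^2*y - x*z - x - y; x^3*y^2 - x^2*y*z - x^3 - 2*x*y^2 + y*z + 3*x - y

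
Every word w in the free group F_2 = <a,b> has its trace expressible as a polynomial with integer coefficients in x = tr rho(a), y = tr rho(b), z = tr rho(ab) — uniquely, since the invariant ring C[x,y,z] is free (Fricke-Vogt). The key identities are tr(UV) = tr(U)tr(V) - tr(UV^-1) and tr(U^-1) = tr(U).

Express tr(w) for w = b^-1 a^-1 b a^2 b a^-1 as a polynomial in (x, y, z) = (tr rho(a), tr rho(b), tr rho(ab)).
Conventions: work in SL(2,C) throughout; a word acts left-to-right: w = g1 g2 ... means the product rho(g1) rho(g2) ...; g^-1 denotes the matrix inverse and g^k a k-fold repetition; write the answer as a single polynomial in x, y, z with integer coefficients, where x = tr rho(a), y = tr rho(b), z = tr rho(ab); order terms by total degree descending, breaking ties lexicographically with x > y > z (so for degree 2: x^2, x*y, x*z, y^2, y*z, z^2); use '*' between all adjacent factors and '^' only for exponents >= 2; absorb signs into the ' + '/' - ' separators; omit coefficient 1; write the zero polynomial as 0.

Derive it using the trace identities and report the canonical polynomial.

x^2*y*z^2 - x^3*z - 2*x*y^2*z - x*z^3 + x^2*y + y^3 + y*z^2 + 4*x*z - 3*y

next, tr(b a^2) = tr(a) tr(b a) - tr(b) = x*z - y
tr(a b a^2) = tr(a) tr(b a^2) - tr(b a) = x^2*z - x*y - z
next, tr(b a b a) = tr(b a) tr(b a) - tr(1) = z^2 - 2
and tr(b a b) = tr(b) tr(a b) - tr(a) = y*z - x
tr(b a^2 b a) = tr(a) tr(b a b a) - tr(b a b) = x*z^2 - y*z - x
tr(a^2) = tr(a) tr(a) - tr(1) = x^2 - 2
tr(b a^2 b) = tr(b) tr(a^2 b) - tr(a^2) = x*y*z - x^2 - y^2 + 2
tr(a b a^2 b a) = tr(a) tr(b a^2 b a) - tr(b a^2 b) = x^2*z^2 - 2*x*y*z + y^2 - 2
next, tr(b a b a b a) = tr(b a) tr(b a b a) - tr(b^-1 a^-1) = z^3 - 3*z
tr(b a b a b) = tr(b) tr(a b a b) - tr(a b a) = y*z^2 - x*z - y
next, tr(a b a^2 b a b) = tr(a) tr(b a b a b a) - tr(b a b a b) = x*z^3 - y*z^2 - 2*x*z + y
and tr(b^-1 a b a^2 b a) = tr(a b a^2 b a) tr(b) - tr(a b a^2 b a b) = x^2*y*z^2 - 2*x*y^2*z - x*z^3 + y^3 + y*z^2 + 2*x*z - 3*y
and tr(b a^2 b a^-1 b^-1 a) = tr(b^-1 a b a^2 b) tr(a) - tr(b^-1 a b a^2 b a) = -x^2*y*z^2 + x^3*z + 2*x*y^2*z + x*z^3 - x^2*y - y^3 - y*z^2 - 3*x*z + 3*y
and tr(b^-1 a^-1 b a^2 b a^-1) = tr(b a^2 b a^-1 b^-1) tr(a) - tr(b a^2 b a^-1 b^-1 a) = x^2*y*z^2 - x^3*z - 2*x*y^2*z - x*z^3 + x^2*y + y^3 + y*z^2 + 4*x*z - 3*y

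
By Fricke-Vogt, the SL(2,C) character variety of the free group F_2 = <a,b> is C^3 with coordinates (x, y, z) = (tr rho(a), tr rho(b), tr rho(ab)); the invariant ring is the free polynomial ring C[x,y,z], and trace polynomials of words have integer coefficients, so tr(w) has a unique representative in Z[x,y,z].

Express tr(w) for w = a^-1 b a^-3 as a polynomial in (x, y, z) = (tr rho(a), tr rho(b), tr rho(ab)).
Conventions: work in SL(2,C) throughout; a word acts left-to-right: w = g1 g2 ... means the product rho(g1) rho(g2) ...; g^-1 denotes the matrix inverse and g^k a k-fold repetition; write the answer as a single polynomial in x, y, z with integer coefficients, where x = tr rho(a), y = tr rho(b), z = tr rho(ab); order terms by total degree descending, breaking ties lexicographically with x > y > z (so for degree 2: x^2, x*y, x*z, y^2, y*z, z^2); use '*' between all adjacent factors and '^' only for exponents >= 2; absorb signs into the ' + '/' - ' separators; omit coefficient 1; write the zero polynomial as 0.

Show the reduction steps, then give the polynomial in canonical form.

x^4*y - x^3*z - 3*x^2*y + 2*x*z + y

tr(b a^-1) = tr(b) * tr(a) - tr(b a)   [inverse elimination on a] = x*y - z
tr(a^-2 b) = tr(b a^-1) * tr(a) - tr(b)   [inverse elimination on a] = x^2*y - x*z - y
tr(b a^-3) = tr(a^-2 b) * tr(a) - tr(a^-2 b a)   [inverse elimination on a] = x^3*y - x^2*z - 2*x*y + z
tr(a^-1 b a^-3) = tr(b a^-3) * tr(a) - tr(b a^-2)   [inverse elimination on a] = x^4*y - x^3*z - 3*x^2*y + 2*x*z + y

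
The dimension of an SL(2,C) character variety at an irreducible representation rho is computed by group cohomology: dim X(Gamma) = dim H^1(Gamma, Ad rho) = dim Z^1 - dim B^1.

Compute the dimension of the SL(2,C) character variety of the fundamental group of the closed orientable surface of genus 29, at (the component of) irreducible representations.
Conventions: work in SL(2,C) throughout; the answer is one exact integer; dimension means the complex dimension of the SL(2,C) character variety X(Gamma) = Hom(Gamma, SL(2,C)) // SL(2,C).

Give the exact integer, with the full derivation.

The genus-29 surface group: 2g = 58 generators, one relator prod [a_i, b_i].
Before the relator condition, cocycle space has dim 3*58 = 174.
d_2 is surjective at irreducible rho (its cokernel H^2 is dual to H^0 = 0), so dim Z^1 = 174 - 3 = 171.
dim B^1 = 3 (coboundaries, injective at irreducible rho).
Hence dim X = 171 - 3 = 168.

168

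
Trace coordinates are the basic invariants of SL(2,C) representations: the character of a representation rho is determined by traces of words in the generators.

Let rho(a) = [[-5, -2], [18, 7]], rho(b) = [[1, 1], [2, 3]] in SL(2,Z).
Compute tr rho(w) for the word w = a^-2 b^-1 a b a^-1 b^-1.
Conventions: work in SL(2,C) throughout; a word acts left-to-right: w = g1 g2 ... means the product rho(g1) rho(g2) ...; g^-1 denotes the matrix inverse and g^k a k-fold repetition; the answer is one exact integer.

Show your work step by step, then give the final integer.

rho(a^-1) = [[7, 2], [-18, -5]]
... * rho(a^-1) = [[7, 2], [-18, -5]]  ->  [[13, 4], [-36, -11]]
... * rho(b^-1) = [[3, -1], [-2, 1]]  ->  [[31, -9], [-86, 25]]
... * rho(a) = [[-5, -2], [18, 7]]  ->  [[-317, -125], [880, 347]]
... * rho(b) = [[1, 1], [2, 3]]  ->  [[-567, -692], [1574, 1921]]
... * rho(a^-1) = [[7, 2], [-18, -5]]  ->  [[8487, 2326], [-23560, -6457]]
... * rho(b^-1) = [[3, -1], [-2, 1]]  ->  [[20809, -6161], [-57766, 17103]]
tr = 20809 + 17103 = 37912

37912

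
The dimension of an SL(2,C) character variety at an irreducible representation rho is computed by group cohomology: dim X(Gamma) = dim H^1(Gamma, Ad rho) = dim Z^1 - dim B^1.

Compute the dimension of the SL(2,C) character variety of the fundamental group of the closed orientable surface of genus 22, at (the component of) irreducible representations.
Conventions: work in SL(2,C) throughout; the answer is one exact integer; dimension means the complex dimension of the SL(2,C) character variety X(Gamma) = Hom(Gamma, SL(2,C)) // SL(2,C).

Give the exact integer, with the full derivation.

pi_1 of the closed genus-22 surface has 44 generators bound by the single product-of-commutators relator.
Before the relator condition, cocycle space has dim 3*44 = 132.
d_2 is surjective at irreducible rho (its cokernel H^2 is dual to H^0 = 0), so dim Z^1 = 132 - 3 = 129.
dim B^1 = 3 (coboundaries, injective at irreducible rho).
Hence dim X = 129 - 3 = 126.

126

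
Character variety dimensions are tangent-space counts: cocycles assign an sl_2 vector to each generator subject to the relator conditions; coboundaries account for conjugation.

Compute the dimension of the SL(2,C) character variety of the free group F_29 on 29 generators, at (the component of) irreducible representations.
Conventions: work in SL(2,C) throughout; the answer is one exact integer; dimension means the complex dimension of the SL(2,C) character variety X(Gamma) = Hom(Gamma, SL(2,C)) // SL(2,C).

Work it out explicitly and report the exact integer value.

84

Gamma = F_29 has 29 generators and no relators.
Z^1(Gamma, Ad rho) = (sl_2)^29: a cocycle is a free choice of one sl_2 vector per generator, so dim Z^1 = 3*29 = 87.
dim B^1 = 3: the coboundary map is injective because an irreducible image has centralizer 0 in sl_2.
Therefore dim X = 87 - 3 = 84.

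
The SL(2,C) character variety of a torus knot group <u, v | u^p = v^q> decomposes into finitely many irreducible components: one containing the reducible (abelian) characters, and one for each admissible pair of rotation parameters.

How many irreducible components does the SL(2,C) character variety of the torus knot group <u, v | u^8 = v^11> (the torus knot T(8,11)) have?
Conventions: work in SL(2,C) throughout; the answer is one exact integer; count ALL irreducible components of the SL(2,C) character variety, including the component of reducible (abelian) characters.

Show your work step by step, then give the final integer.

36

For T(8,11): irreducibility forces the central element u^8 = v^11 to one of +I, -I.
This locks tr(u) to 2*cos(pi*alpha/8), alpha in 1..7, and tr(v) to 2*cos(pi*beta/11), beta in 1..10, on each component of irreducible characters.
u^8 = (-1)^alpha I and v^11 = (-1)^beta I must agree, so alpha and beta have equal parity.
count pairs: odd alpha (4 choices) x odd beta (5), plus even alpha (3) x even beta (5): 4*5 + 3*5 = 35.
Total: 35 irreducible-character components + 1 reducible (abelian) component = 36.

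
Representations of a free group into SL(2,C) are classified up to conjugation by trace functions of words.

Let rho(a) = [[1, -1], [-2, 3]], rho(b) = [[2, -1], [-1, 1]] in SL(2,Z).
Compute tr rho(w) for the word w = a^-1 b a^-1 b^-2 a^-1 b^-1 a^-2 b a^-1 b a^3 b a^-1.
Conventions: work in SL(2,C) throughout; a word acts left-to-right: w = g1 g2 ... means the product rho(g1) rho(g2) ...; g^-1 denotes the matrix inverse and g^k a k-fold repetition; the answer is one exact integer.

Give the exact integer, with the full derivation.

5085314

rho(a^-1) = [[3, 1], [2, 1]]
... * rho(b) = [[2, -1], [-1, 1]]  ->  [[5, -2], [3, -1]]
... * rho(a^-1) = [[3, 1], [2, 1]]  ->  [[11, 3], [7, 2]]
... * rho(b^-1) = [[1, 1], [1, 2]]  ->  [[14, 17], [9, 11]]
... * rho(b^-1) = [[1, 1], [1, 2]]  ->  [[31, 48], [20, 31]]
... * rho(a^-1) = [[3, 1], [2, 1]]  ->  [[189, 79], [122, 51]]
... * rho(b^-1) = [[1, 1], [1, 2]]  ->  [[268, 347], [173, 224]]
... * rho(a^-1) = [[3, 1], [2, 1]]  ->  [[1498, 615], [967, 397]]
... * rho(a^-1) = [[3, 1], [2, 1]]  ->  [[5724, 2113], [3695, 1364]]
... * rho(b) = [[2, -1], [-1, 1]]  ->  [[9335, -3611], [6026, -2331]]
... * rho(a^-1) = [[3, 1], [2, 1]]  ->  [[20783, 5724], [13416, 3695]]
... * rho(b) = [[2, -1], [-1, 1]]  ->  [[35842, -15059], [23137, -9721]]
... * rho(a) = [[1, -1], [-2, 3]]  ->  [[65960, -81019], [42579, -52300]]
... * rho(a) = [[1, -1], [-2, 3]]  ->  [[227998, -309017], [147179, -199479]]
... * rho(a) = [[1, -1], [-2, 3]]  ->  [[846032, -1155049], [546137, -745616]]
... * rho(b) = [[2, -1], [-1, 1]]  ->  [[2847113, -2001081], [1837890, -1291753]]
... * rho(a^-1) = [[3, 1], [2, 1]]  ->  [[4539177, 846032], [2930164, 546137]]
tr = 4539177 + 546137 = 5085314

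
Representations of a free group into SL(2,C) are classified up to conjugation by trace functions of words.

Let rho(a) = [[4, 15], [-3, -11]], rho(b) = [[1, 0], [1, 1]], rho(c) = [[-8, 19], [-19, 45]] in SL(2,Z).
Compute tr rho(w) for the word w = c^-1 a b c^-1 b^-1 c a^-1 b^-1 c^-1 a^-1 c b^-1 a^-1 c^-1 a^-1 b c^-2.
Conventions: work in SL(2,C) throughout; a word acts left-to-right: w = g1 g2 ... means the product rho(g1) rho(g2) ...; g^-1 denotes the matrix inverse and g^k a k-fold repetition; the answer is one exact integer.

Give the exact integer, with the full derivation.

rho(c^-1) = [[45, -19], [19, -8]]
... * rho(a) = [[4, 15], [-3, -11]]  ->  [[237, 884], [100, 373]]
... * rho(b) = [[1, 0], [1, 1]]  ->  [[1121, 884], [473, 373]]
... * rho(c^-1) = [[45, -19], [19, -8]]  ->  [[67241, -28371], [28372, -11971]]
... * rho(b^-1) = [[1, 0], [-1, 1]]  ->  [[95612, -28371], [40343, -11971]]
... * rho(c) = [[-8, 19], [-19, 45]]  ->  [[-225847, 539933], [-95295, 227822]]
... * rho(a^-1) = [[-11, -15], [3, 4]]  ->  [[4104116, 5547437], [1731711, 2340713]]
... * rho(b^-1) = [[1, 0], [-1, 1]]  ->  [[-1443321, 5547437], [-609002, 2340713]]
... * rho(c^-1) = [[45, -19], [19, -8]]  ->  [[40451858, -16956397], [17068457, -7154666]]
... * rho(a^-1) = [[-11, -15], [3, 4]]  ->  [[-495839629, -674603458], [-209217025, -284645519]]
... * rho(c) = [[-8, 19], [-19, 45]]  ->  [[16784182734, -39778108561], [7082001061, -16784171830]]
... * rho(b^-1) = [[1, 0], [-1, 1]]  ->  [[56562291295, -39778108561], [23866172891, -16784171830]]
... * rho(a^-1) = [[-11, -15], [3, 4]]  ->  [[-741519529928, -1007546803669], [-312880417291, -425129280685]]
... * rho(c^-1) = [[45, -19], [19, -8]]  ->  [[-52511768116471, 22149245497984], [-22157075111110, 9345762174009]]
... * rho(a^-1) = [[-11, -15], [3, 4]]  ->  [[644077185775133, 876273503739001], [271765112744237, 369739175362686]]
... * rho(b) = [[1, 0], [1, 1]]  ->  [[1520350689514134, 876273503739001], [641504288106923, 369739175362686]]
... * rho(c^-1) = [[45, -19], [19, -8]]  ->  [[85064977599177049, -35896851130680554], [35892737296702569, -15146494876933025]]
... * rho(c^-1) = [[45, -19], [19, -8]]  ->  [[3145883820480036679, -1329059765338919499], [1327389775689888130, -560790049621884611]]
tr = 3145883820480036679 + -560790049621884611 = 2585093770858152068

2585093770858152068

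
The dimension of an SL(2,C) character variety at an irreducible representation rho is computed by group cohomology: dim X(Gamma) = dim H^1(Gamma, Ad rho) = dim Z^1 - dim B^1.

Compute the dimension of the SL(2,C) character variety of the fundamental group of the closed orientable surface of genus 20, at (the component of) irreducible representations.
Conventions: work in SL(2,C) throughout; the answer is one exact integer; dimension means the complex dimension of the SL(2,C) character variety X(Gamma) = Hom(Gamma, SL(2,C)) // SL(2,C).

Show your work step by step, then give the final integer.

114

The genus-20 surface group: 2g = 40 generators, one relator prod [a_i, b_i].
A cocycle assigns one sl_2 vector per generator subject to the relator condition d_2(z) = 0: dim of the unconstrained space is 3*2g = 120.
H^2 = coker(d_2) is dual to H^0 = 0 at irreducible rho (Poincare duality), so d_2 is onto: dim Z^1 = 117.
As always at irreducible rho, dim B^1 = 3.
dim H^1 = 117 - 3 = 114 = dim X.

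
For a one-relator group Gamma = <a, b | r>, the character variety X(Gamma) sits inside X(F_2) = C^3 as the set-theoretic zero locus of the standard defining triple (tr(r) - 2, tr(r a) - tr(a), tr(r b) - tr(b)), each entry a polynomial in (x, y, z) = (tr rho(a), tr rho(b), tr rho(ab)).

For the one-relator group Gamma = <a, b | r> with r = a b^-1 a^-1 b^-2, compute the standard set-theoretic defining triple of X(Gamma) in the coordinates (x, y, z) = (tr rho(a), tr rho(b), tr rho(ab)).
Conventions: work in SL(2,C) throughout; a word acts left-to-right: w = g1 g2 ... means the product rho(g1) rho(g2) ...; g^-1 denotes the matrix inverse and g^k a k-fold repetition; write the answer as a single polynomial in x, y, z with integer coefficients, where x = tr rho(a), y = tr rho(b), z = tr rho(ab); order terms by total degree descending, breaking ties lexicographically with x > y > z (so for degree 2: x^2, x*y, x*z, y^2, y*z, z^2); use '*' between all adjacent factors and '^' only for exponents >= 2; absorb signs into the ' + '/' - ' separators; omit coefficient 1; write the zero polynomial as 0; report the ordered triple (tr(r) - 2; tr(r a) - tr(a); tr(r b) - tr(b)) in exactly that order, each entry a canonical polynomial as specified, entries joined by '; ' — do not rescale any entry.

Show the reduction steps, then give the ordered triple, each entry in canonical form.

x*y^2*z - x^2*y - y*z^2 + y - 2; x^2*y^2*z - x^3*y - x*y*z^2 - y^2*z + 2*x*y - x + z; x*y*z - x^2 - z^2 - y + 2

trace(b^-1) = trace(b) = y
trace(b^-2) = trace(b^-1) * trace(b) - trace(1) = y^2 - 2
apply: trace(a b a) = trace(a) * trace(b a) - trace(b) = x*z - y
trace(a b a b) = trace(b a) * trace(b a) - trace(1)   [split at repeated b] = z^2 - 2
trace(b^-1 a b a) = trace(a b a) * trace(b) - trace(a b a b) = x*y*z - y^2 - z^2 + 2
apply: trace(b^-1 a b a^-1) = trace(b^-1 a b) * trace(a) - trace(b^-1 a b a) = -x*y*z + x^2 + y^2 + z^2 - 2
apply: trace(a^-1 b^-2 a b) = trace(b^-1 a b a^-1) * trace(b) - trace(b^-1 a b a^-1 b) = -x*y^2*z + x^2*y + y^3 + y*z^2 - 3*y
trace(a b^-1 a^-1 b^-2) = trace(a^-1 b^-2 a) * trace(b) - trace(a^-1 b^-2 a b) = x*y^2*z - x^2*y - y*z^2 + y
use: trace(a b^-1) = trace(a) * trace(b) - trace(a b)  (eliminate b^-1) = x*y - z
trace(a^2) = trace(a) * trace(a) - trace(1)  (reduce the a square) = x^2 - 2
apply: trace(b a^2 b) = trace(b) * trace(a^2 b) - trace(a^2)  (reduce the b square) = x*y*z - x^2 - y^2 + 2
apply: trace(b a b) = trace(b) * trace(a b) - trace(a)  (reduce the b square) = y*z - x
trace(b a^2 b a) = trace(a) * trace(b a b a) - trace(b a b)  (reduce the a square) = x*z^2 - y*z - x
trace(a^-1 b a^2 b) = trace(b a^2 b) * trace(a) - trace(b a^2 b a)  (eliminate a^-1) = x^2*y*z - x^3 - x*y^2 - x*z^2 + y*z + 3*x
apply: trace(a^2 b^-1 a^-1 b) = trace(a^-1 b a^2) * trace(b) - trace(a^-1 b a^2 b)  (eliminate b^-1) = -x^2*y*z + x^3 + x*y^2 + x*z^2 - 3*x
use: trace(a^2 b^-1 a^-1 b^-1) = trace(a^2 b^-1 a^-1) * trace(b) - trace(a^2 b^-1 a^-1 b)  (eliminate b^-1) = x^2*y*z - x^3 - x*z^2 - y*z + 3*x
use: trace(a b^-1 a^-1 b^-2 a) = trace(a^2 b^-1 a^-1 b^-1) * trace(b) - trace(a^2 b^-1 a^-1)  (eliminate b^-1) = x^2*y^2*z - x^3*y - x*y*z^2 - y^2*z + 2*x*y + z
trace(a b^-1 a^-1 b^-1) = trace(a^-1 b^-1 a) * trace(b) - trace(a^-1 b^-1 a b) = x*y*z - x^2 - z^2 + 2
assemble the triple (trace(r) - 2; trace(r a) - x; trace(r b) - y)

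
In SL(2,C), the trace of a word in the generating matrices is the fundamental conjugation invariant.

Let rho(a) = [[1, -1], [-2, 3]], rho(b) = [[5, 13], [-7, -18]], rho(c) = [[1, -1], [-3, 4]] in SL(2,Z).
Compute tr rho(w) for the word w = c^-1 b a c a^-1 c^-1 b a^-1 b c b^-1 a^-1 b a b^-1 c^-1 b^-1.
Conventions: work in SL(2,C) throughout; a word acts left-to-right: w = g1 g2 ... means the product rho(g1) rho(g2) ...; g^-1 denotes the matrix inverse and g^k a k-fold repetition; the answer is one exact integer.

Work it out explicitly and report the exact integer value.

640432818890

rho(c^-1) = [[4, 1], [3, 1]]
... * rho(b) = [[5, 13], [-7, -18]]  ->  [[13, 34], [8, 21]]
... * rho(a) = [[1, -1], [-2, 3]]  ->  [[-55, 89], [-34, 55]]
... * rho(c) = [[1, -1], [-3, 4]]  ->  [[-322, 411], [-199, 254]]
... * rho(a^-1) = [[3, 1], [2, 1]]  ->  [[-144, 89], [-89, 55]]
... * rho(c^-1) = [[4, 1], [3, 1]]  ->  [[-309, -55], [-191, -34]]
... * rho(b) = [[5, 13], [-7, -18]]  ->  [[-1160, -3027], [-717, -1871]]
... * rho(a^-1) = [[3, 1], [2, 1]]  ->  [[-9534, -4187], [-5893, -2588]]
... * rho(b) = [[5, 13], [-7, -18]]  ->  [[-18361, -48576], [-11349, -30025]]
... * rho(c) = [[1, -1], [-3, 4]]  ->  [[127367, -175943], [78726, -108751]]
... * rho(b^-1) = [[-18, -13], [7, 5]]  ->  [[-3524207, -2535486], [-2178325, -1567193]]
... * rho(a^-1) = [[3, 1], [2, 1]]  ->  [[-15643593, -6059693], [-9669361, -3745518]]
... * rho(b) = [[5, 13], [-7, -18]]  ->  [[-35800114, -94292235], [-22128179, -58282369]]
... * rho(a) = [[1, -1], [-2, 3]]  ->  [[152784356, -247076591], [94436559, -152718928]]
... * rho(b^-1) = [[-18, -13], [7, 5]]  ->  [[-4479654545, -3221579583], [-2768890558, -1991269907]]
... * rho(c^-1) = [[4, 1], [3, 1]]  ->  [[-27583356929, -7701234128], [-17049371953, -4760160465]]
... * rho(b^-1) = [[-18, -13], [7, 5]]  ->  [[442591785826, 320077469437], [273567571899, 197841033064]]
tr = 442591785826 + 197841033064 = 640432818890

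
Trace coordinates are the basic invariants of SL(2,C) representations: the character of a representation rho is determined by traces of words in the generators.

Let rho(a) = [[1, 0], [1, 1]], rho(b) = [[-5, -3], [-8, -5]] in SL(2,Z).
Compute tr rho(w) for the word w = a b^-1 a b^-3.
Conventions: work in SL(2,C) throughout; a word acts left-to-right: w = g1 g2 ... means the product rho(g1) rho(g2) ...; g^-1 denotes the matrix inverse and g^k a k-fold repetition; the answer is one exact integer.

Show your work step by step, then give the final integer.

rho(a) = [[1, 0], [1, 1]]
... * rho(b^-1) = [[-5, 3], [8, -5]]  ->  [[-5, 3], [3, -2]]
... * rho(a) = [[1, 0], [1, 1]]  ->  [[-2, 3], [1, -2]]
... * rho(b^-1) = [[-5, 3], [8, -5]]  ->  [[34, -21], [-21, 13]]
... * rho(b^-1) = [[-5, 3], [8, -5]]  ->  [[-338, 207], [209, -128]]
... * rho(b^-1) = [[-5, 3], [8, -5]]  ->  [[3346, -2049], [-2069, 1267]]
tr = 3346 + 1267 = 4613

4613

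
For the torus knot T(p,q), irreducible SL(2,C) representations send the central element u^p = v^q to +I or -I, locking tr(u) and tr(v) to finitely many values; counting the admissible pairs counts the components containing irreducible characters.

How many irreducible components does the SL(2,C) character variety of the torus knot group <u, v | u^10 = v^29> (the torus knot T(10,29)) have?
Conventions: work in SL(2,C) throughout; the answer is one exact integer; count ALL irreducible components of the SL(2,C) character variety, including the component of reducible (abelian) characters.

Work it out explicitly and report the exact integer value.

Gamma = < u, v | u^10 = v^29 > (torus knot T(10,29)); the central element u^10 = v^29 acts as +I or -I in any irreducible SL(2,C) representation.
On an irreducible component, tr(u) is locked at 2*cos(pi*alpha/10) for some alpha in 1..9, and tr(v) at 2*cos(pi*beta/29) for some beta in 1..28.
The two central values (-1)^alpha I and (-1)^beta I must be the same matrix, so alpha and beta share a parity.
count pairs: odd alpha (5 choices) x odd beta (14), plus even alpha (4) x even beta (14): 5*14 + 4*14 = 126.
That is 126 components of irreducible characters, and with the reducible (abelian) component the total is 127.

127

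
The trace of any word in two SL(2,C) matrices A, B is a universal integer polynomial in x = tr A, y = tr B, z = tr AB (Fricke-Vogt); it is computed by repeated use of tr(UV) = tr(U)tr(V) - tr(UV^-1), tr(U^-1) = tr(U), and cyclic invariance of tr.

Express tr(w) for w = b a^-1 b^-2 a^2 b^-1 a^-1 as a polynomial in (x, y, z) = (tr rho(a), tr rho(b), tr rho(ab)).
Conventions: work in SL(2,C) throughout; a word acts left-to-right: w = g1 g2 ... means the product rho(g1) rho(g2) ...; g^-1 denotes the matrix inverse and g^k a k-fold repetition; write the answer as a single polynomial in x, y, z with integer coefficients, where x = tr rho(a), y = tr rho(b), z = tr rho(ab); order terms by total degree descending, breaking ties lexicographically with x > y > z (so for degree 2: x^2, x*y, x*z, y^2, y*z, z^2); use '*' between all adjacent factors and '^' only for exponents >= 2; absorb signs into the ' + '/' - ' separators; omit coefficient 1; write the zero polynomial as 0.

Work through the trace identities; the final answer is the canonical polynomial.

tr(a b a) = tr(a) * tr(b a) - tr(b) = x*z - y
tr(a b a b) = tr(b a) * tr(b a) - tr(1)   [split at repeated b] = z^2 - 2
tr(b^-1 a b a) = tr(a b a) * tr(b) - tr(a b a b) = x*y*z - y^2 - z^2 + 2
tr(b a^-1 b^-1 a) = tr(b^-1 a b) * tr(a) - tr(b^-1 a b a) = -x*y*z + x^2 + y^2 + z^2 - 2
tr(b a b) = tr(b) * tr(a b) - tr(a) = y*z - x
tr(a b a^-1 b) = tr(b a b) * tr(a) - tr(b a b a) = x*y*z - x^2 - z^2 + 2
tr(b^2) = tr(b) * tr(b) - tr(1) = y^2 - 2
tr(a^2 b^2) = tr(a) * tr(b^2 a) - tr(b^2) = x*y*z - x^2 - y^2 + 2
tr(b^2 a^2 b) = tr(b) * tr(a^2 b^2) - tr(a^2 b) = x*y^2*z - x^2*y - y^3 - x*z + 3*y
tr(a^2 b a b) = tr(a) * tr(b a b a) - tr(b a b) = x*z^2 - y*z - x
tr(a^2 b a) = tr(a) * tr(a b a) - tr(a b) = x^2*z - x*y - z
tr(b^2 a^2 b a) = tr(b) * tr(a^2 b a b) - tr(a^2 b a) = x*y*z^2 - x^2*z - y^2*z + z
tr(b a^2 b a^-1 b) = tr(b^2 a^2 b) * tr(a) - tr(b^2 a^2 b a) = x^2*y^2*z - x^3*y - x*y^3 - x*y*z^2 + y^2*z + 3*x*y - z
tr(b a b a^2 b) = tr(b) * tr(a b a^2 b) - tr(a b a^2) = x*y*z^2 - x^2*z - y^2*z + z
tr(b a b a b a) = tr(a b a b) * tr(a b) - tr(b a)   [split at repeated a] = z^3 - 3*z
tr(b a b a b) = tr(b) * tr(a b a b) - tr(a b a) = y*z^2 - x*z - y
tr(b a b a^2 b a) = tr(a) * tr(b a b a b a) - tr(b a b a b) = x*z^3 - y*z^2 - 2*x*z + y
tr(b a^2 b a^-1 b a) = tr(b a b a^2 b) * tr(a) - tr(b a b a^2 b a) = x^2*y*z^2 - x^3*z - x*y^2*z - x*z^3 + y*z^2 + 3*x*z - y
tr(a^2 b a^-1 b a^-1 b) = tr(b a^2 b a^-1 b) * tr(a) - tr(b a^2 b a^-1 b a) = x^3*y^2*z - x^4*y - x^2*y^3 - 2*x^2*y*z^2 + x^3*z + 2*x*y^2*z + x*z^3 + 3*x^2*y - y*z^2 - 4*x*z + y
tr(a^-1 b a^-1 b^-1 a^2 b) = tr(a^2 b a^-1 b a^-1) * tr(b) - tr(a^2 b a^-1 b a^-1 b) = -x^3*y^2*z + x^4*y + x^2*y^3 + 2*x^2*y*z^2 - x^3*z - x*y^2*z - x*z^3 - 4*x^2*y + 4*x*z + y
tr(b^-1 a^2 b^-1 a^-1 b a^-1) = tr(a^-1 b a^-1 b^-1 a^2) * tr(b) - tr(a^-1 b a^-1 b^-1 a^2 b) = x^3*y^2*z - x^4*y - x^2*y^3 - 2*x^2*y*z^2 + x^3*z + x*z^3 + 5*x^2*y + y^3 + y*z^2 - 4*x*z - 3*y
tr(b a^-1 b^-2 a^2 b^-1 a^-1) = tr(b^-1 a^2 b^-1 a^-1 b a^-1) * tr(b) - tr(b^-1 a^2 b^-1 a^-1 b a^-1 b) = x^3*y^3*z - x^4*y^2 - x^2*y^4 - 2*x^2*y^2*z^2 + x^3*y*z + x*y*z^3 + 5*x^2*y^2 + y^4 + y^2*z^2 - 3*x*y*z - x^2 - 4*y^2 - z^2 + 2

x^3*y^3*z - x^4*y^2 - x^2*y^4 - 2*x^2*y^2*z^2 + x^3*y*z + x*y*z^3 + 5*x^2*y^2 + y^4 + y^2*z^2 - 3*x*y*z - x^2 - 4*y^2 - z^2 + 2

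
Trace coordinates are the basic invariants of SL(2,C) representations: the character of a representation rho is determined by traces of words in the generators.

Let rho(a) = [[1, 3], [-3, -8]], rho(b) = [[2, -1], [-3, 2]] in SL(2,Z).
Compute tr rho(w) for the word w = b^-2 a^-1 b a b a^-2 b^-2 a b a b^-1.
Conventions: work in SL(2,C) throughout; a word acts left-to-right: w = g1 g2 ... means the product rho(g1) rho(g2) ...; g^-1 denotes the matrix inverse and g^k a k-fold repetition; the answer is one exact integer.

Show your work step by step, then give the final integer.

82781537

rho(b^-1) = [[2, 1], [3, 2]]
... * rho(b^-1) = [[2, 1], [3, 2]]  ->  [[7, 4], [12, 7]]
... * rho(a^-1) = [[-8, -3], [3, 1]]  ->  [[-44, -17], [-75, -29]]
... * rho(b) = [[2, -1], [-3, 2]]  ->  [[-37, 10], [-63, 17]]
... * rho(a) = [[1, 3], [-3, -8]]  ->  [[-67, -191], [-114, -325]]
... * rho(b) = [[2, -1], [-3, 2]]  ->  [[439, -315], [747, -536]]
... * rho(a^-1) = [[-8, -3], [3, 1]]  ->  [[-4457, -1632], [-7584, -2777]]
... * rho(a^-1) = [[-8, -3], [3, 1]]  ->  [[30760, 11739], [52341, 19975]]
... * rho(b^-1) = [[2, 1], [3, 2]]  ->  [[96737, 54238], [164607, 92291]]
... * rho(b^-1) = [[2, 1], [3, 2]]  ->  [[356188, 205213], [606087, 349189]]
... * rho(a) = [[1, 3], [-3, -8]]  ->  [[-259451, -573140], [-441480, -975251]]
... * rho(b) = [[2, -1], [-3, 2]]  ->  [[1200518, -886829], [2042793, -1509022]]
... * rho(a) = [[1, 3], [-3, -8]]  ->  [[3861005, 10696186], [6569859, 18200555]]
... * rho(b^-1) = [[2, 1], [3, 2]]  ->  [[39810568, 25253377], [67741383, 42970969]]
tr = 39810568 + 42970969 = 82781537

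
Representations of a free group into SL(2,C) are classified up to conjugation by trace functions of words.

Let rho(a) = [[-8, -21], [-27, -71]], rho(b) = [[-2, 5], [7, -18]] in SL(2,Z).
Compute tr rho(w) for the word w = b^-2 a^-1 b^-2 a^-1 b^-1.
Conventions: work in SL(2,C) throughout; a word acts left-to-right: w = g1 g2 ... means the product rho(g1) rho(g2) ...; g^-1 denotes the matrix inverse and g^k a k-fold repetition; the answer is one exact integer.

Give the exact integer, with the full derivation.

rho(b^-1) = [[-18, -5], [-7, -2]]
... * rho(b^-1) = [[-18, -5], [-7, -2]]  ->  [[359, 100], [140, 39]]
... * rho(a^-1) = [[-71, 21], [27, -8]]  ->  [[-22789, 6739], [-8887, 2628]]
... * rho(b^-1) = [[-18, -5], [-7, -2]]  ->  [[363029, 100467], [141570, 39179]]
... * rho(b^-1) = [[-18, -5], [-7, -2]]  ->  [[-7237791, -2016079], [-2822513, -786208]]
... * rho(a^-1) = [[-71, 21], [27, -8]]  ->  [[459449028, -135864979], [179170807, -52983109]]
... * rho(b^-1) = [[-18, -5], [-7, -2]]  ->  [[-7319027651, -2025515182], [-2854192763, -789887817]]
tr = -7319027651 + -789887817 = -8108915468

-8108915468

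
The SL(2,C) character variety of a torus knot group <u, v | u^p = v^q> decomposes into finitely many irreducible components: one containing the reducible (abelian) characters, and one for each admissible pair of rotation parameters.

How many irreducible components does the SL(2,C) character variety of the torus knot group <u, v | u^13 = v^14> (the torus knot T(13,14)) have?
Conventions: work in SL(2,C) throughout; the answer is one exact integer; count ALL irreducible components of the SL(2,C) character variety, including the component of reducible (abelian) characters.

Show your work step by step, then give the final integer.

79

In the torus knot group T(13,14), u^13 = v^14 is central, so an irreducible representation sends it to +I or -I (Schur).
On an irreducible component, tr(u) is locked at 2*cos(pi*alpha/13) for some alpha in 1..12, and tr(v) at 2*cos(pi*beta/14) for some beta in 1..13.
u^13 = (-1)^alpha I and v^14 = (-1)^beta I must agree, so alpha and beta have equal parity.
Enumerate parity-matched pairs: 6*7 odd-odd plus 6*6 even-even gives 78.
That is 78 components of irreducible characters, and with the reducible (abelian) component the total is 79.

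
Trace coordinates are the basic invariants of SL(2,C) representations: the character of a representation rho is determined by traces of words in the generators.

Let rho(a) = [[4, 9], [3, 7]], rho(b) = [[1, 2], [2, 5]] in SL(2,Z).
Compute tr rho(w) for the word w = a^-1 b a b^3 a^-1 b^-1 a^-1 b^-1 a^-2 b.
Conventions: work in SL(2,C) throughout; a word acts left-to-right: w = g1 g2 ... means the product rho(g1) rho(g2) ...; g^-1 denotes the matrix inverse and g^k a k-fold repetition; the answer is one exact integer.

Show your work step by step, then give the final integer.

165032175

rho(a^-1) = [[7, -9], [-3, 4]]
... * rho(b) = [[1, 2], [2, 5]]  ->  [[-11, -31], [5, 14]]
... * rho(a) = [[4, 9], [3, 7]]  ->  [[-137, -316], [62, 143]]
... * rho(b) = [[1, 2], [2, 5]]  ->  [[-769, -1854], [348, 839]]
... * rho(b) = [[1, 2], [2, 5]]  ->  [[-4477, -10808], [2026, 4891]]
... * rho(b) = [[1, 2], [2, 5]]  ->  [[-26093, -62994], [11808, 28507]]
... * rho(a^-1) = [[7, -9], [-3, 4]]  ->  [[6331, -17139], [-2865, 7756]]
... * rho(b^-1) = [[5, -2], [-2, 1]]  ->  [[65933, -29801], [-29837, 13486]]
... * rho(a^-1) = [[7, -9], [-3, 4]]  ->  [[550934, -712601], [-249317, 322477]]
... * rho(b^-1) = [[5, -2], [-2, 1]]  ->  [[4179872, -1814469], [-1891539, 821111]]
... * rho(a^-1) = [[7, -9], [-3, 4]]  ->  [[34702511, -44876724], [-15704106, 20308295]]
... * rho(a^-1) = [[7, -9], [-3, 4]]  ->  [[377547749, -491829495], [-170853627, 222570134]]
... * rho(b) = [[1, 2], [2, 5]]  ->  [[-606111241, -1704051977], [274286641, 771143416]]
tr = -606111241 + 771143416 = 165032175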